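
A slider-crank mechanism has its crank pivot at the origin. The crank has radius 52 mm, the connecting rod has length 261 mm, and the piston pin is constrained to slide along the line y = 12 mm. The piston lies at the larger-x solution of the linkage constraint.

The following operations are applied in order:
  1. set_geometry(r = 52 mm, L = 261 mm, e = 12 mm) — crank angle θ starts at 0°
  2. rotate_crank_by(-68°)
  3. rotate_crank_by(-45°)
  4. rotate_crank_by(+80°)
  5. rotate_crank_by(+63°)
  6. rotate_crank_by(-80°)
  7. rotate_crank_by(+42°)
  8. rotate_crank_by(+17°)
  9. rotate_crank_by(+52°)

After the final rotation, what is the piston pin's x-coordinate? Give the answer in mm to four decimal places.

set_geometry: r = 52 mm, L = 261 mm, e = 12 mm; θ ← 0°
rotate_crank_by(-68°): θ ← 0° -68° = -68°
rotate_crank_by(-45°): θ ← -68° -45° = -113°
rotate_crank_by(+80°): θ ← -113° +80° = -33°
rotate_crank_by(+63°): θ ← -33° +63° = 30°
rotate_crank_by(-80°): θ ← 30° -80° = -50°
rotate_crank_by(+42°): θ ← -50° +42° = -8°
rotate_crank_by(+17°): θ ← -8° +17° = 9°
rotate_crank_by(+52°): θ ← 9° +52° = 61°
crank pin P = (r cos θ, r sin θ) = (25.210100, 45.480225)
h = r sin θ − e = 45.480225 − 12 = 33.480225
x = r cos θ + √(L² − h²) = 25.210100 + √(68121.0 − 1120.9255) = 25.210100 + 258.843726 = 284.053826

284.0538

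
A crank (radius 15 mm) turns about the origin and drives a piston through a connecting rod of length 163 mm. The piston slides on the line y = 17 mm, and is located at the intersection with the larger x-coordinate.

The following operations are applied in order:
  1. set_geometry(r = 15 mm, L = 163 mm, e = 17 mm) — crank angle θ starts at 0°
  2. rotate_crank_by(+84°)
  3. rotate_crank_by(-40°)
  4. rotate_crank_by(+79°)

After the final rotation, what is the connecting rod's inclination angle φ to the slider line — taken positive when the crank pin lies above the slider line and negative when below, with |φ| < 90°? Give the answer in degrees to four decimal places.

set_geometry: r = 15 mm, L = 163 mm, e = 17 mm; θ ← 0°
rotate_crank_by(+84°): θ ← 0° +84° = 84°
rotate_crank_by(-40°): θ ← 84° -40° = 44°
rotate_crank_by(+79°): θ ← 44° +79° = 123°
crank pin P = (r cos θ, r sin θ) = (-8.169586, 12.580059)
h = r sin θ − e = 12.580059 − 17 = -4.419941
sin φ = h / L = -4.419941 / 163 = -0.02711621
φ = arcsin(-0.02711621) = -1.553835°

-1.5538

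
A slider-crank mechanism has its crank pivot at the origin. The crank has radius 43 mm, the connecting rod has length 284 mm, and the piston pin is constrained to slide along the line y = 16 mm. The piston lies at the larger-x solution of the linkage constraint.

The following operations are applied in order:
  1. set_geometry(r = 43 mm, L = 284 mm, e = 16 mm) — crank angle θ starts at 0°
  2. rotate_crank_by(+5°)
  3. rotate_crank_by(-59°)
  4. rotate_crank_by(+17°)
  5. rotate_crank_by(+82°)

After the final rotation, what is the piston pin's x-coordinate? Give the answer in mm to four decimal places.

314.0400

set_geometry: r = 43 mm, L = 284 mm, e = 16 mm; θ ← 0°
rotate_crank_by(+5°): θ ← 0° +5° = 5°
rotate_crank_by(-59°): θ ← 5° -59° = -54°
rotate_crank_by(+17°): θ ← -54° +17° = -37°
rotate_crank_by(+82°): θ ← -37° +82° = 45°
crank pin P = (r cos θ, r sin θ) = (30.405592, 30.405592)
h = r sin θ − e = 30.405592 − 16 = 14.405592
x = r cos θ + √(L² − h²) = 30.405592 + √(80656.0 − 207.5211) = 30.405592 + 283.634411 = 314.040002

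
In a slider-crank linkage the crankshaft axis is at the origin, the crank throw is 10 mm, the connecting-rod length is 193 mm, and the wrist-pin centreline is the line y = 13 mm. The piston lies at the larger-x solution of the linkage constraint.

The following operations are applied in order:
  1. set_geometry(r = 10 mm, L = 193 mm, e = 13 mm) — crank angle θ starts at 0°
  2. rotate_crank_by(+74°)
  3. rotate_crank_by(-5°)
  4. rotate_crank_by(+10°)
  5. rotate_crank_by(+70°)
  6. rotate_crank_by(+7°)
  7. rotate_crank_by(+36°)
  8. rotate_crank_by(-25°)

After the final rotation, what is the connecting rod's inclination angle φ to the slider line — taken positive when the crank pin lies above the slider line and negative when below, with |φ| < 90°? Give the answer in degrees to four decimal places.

-3.1931

set_geometry: r = 10 mm, L = 193 mm, e = 13 mm; θ ← 0°
rotate_crank_by(+74°): θ ← 0° +74° = 74°
rotate_crank_by(-5°): θ ← 74° -5° = 69°
rotate_crank_by(+10°): θ ← 69° +10° = 79°
rotate_crank_by(+70°): θ ← 79° +70° = 149°
rotate_crank_by(+7°): θ ← 149° +7° = 156°
rotate_crank_by(+36°): θ ← 156° +36° = 192°
rotate_crank_by(-25°): θ ← 192° -25° = 167°
crank pin P = (r cos θ, r sin θ) = (-9.743701, 2.249511)
h = r sin θ − e = 2.249511 − 13 = -10.750489
sin φ = h / L = -10.750489 / 193 = -0.05570202
φ = arcsin(-0.05570202) = -3.193143°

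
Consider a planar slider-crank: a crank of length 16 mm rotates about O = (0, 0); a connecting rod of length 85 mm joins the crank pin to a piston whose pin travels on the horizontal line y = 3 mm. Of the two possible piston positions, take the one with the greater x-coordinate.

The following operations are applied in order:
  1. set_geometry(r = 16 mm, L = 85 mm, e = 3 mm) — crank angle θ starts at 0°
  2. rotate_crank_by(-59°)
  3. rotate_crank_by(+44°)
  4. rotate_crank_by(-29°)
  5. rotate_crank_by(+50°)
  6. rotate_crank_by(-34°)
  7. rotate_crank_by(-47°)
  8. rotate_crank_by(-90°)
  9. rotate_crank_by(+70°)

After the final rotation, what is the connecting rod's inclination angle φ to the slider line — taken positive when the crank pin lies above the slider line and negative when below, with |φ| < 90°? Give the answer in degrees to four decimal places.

set_geometry: r = 16 mm, L = 85 mm, e = 3 mm; θ ← 0°
rotate_crank_by(-59°): θ ← 0° -59° = -59°
rotate_crank_by(+44°): θ ← -59° +44° = -15°
rotate_crank_by(-29°): θ ← -15° -29° = -44°
rotate_crank_by(+50°): θ ← -44° +50° = 6°
rotate_crank_by(-34°): θ ← 6° -34° = -28°
rotate_crank_by(-47°): θ ← -28° -47° = -75°
rotate_crank_by(-90°): θ ← -75° -90° = -165°
rotate_crank_by(+70°): θ ← -165° +70° = -95°
crank pin P = (r cos θ, r sin θ) = (-1.394492, -15.939115)
h = r sin θ − e = -15.939115 − 3 = -18.939115
sin φ = h / L = -18.939115 / 85 = -0.22281312
φ = arcsin(-0.22281312) = -12.874315°

-12.8743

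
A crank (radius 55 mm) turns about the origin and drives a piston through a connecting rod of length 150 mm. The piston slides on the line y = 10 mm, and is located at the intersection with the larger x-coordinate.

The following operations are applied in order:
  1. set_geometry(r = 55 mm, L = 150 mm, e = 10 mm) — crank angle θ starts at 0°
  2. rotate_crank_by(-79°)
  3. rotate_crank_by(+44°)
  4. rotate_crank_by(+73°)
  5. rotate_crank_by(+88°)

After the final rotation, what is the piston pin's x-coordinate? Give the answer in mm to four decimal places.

set_geometry: r = 55 mm, L = 150 mm, e = 10 mm; θ ← 0°
rotate_crank_by(-79°): θ ← 0° -79° = -79°
rotate_crank_by(+44°): θ ← -79° +44° = -35°
rotate_crank_by(+73°): θ ← -35° +73° = 38°
rotate_crank_by(+88°): θ ← 38° +88° = 126°
crank pin P = (r cos θ, r sin θ) = (-32.328189, 44.495935)
h = r sin θ − e = 44.495935 − 10 = 34.495935
x = r cos θ + √(L² − h²) = -32.328189 + √(22500.0 − 1189.9695) = -32.328189 + 145.979555 = 113.651366

113.6514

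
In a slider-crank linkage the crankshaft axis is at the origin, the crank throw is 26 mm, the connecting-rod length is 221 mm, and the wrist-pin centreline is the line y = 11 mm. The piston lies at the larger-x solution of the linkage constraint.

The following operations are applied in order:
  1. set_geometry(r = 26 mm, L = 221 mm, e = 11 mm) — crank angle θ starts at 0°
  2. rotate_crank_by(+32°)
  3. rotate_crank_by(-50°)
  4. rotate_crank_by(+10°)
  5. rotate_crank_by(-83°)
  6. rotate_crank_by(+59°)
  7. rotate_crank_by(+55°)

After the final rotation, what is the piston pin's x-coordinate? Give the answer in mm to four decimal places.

set_geometry: r = 26 mm, L = 221 mm, e = 11 mm; θ ← 0°
rotate_crank_by(+32°): θ ← 0° +32° = 32°
rotate_crank_by(-50°): θ ← 32° -50° = -18°
rotate_crank_by(+10°): θ ← -18° +10° = -8°
rotate_crank_by(-83°): θ ← -8° -83° = -91°
rotate_crank_by(+59°): θ ← -91° +59° = -32°
rotate_crank_by(+55°): θ ← -32° +55° = 23°
crank pin P = (r cos θ, r sin θ) = (23.933126, 10.159009)
h = r sin θ − e = 10.159009 − 11 = -0.840991
x = r cos θ + √(L² − h²) = 23.933126 + √(48841.0 − 0.7073) = 23.933126 + 220.998400 = 244.931526

244.9315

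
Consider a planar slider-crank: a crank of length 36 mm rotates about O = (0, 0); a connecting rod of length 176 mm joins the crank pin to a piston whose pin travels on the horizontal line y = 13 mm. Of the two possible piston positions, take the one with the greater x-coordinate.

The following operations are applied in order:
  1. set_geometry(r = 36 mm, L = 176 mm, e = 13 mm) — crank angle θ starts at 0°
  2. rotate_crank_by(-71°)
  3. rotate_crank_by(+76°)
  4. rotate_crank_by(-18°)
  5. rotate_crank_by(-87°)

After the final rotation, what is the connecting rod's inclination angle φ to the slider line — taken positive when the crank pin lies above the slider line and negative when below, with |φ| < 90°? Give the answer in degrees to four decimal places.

set_geometry: r = 36 mm, L = 176 mm, e = 13 mm; θ ← 0°
rotate_crank_by(-71°): θ ← 0° -71° = -71°
rotate_crank_by(+76°): θ ← -71° +76° = 5°
rotate_crank_by(-18°): θ ← 5° -18° = -13°
rotate_crank_by(-87°): θ ← -13° -87° = -100°
crank pin P = (r cos θ, r sin θ) = (-6.251334, -35.453079)
h = r sin θ − e = -35.453079 − 13 = -48.453079
sin φ = h / L = -48.453079 / 176 = -0.27530159
φ = arcsin(-0.27530159) = -15.979988°

-15.9800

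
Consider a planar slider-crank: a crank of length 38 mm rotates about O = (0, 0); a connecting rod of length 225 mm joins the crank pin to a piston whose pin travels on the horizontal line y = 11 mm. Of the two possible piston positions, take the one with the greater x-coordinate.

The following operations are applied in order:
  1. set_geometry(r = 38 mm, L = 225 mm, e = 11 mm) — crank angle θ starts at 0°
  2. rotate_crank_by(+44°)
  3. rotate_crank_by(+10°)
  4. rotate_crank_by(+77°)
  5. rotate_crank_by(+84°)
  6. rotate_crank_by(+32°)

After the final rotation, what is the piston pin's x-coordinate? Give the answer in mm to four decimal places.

set_geometry: r = 38 mm, L = 225 mm, e = 11 mm; θ ← 0°
rotate_crank_by(+44°): θ ← 0° +44° = 44°
rotate_crank_by(+10°): θ ← 44° +10° = 54°
rotate_crank_by(+77°): θ ← 54° +77° = 131°
rotate_crank_by(+84°): θ ← 131° +84° = 215°
rotate_crank_by(+32°): θ ← 215° +32° = 247°
crank pin P = (r cos θ, r sin θ) = (-14.847783, -34.979184)
h = r sin θ − e = -34.979184 − 11 = -45.979184
x = r cos θ + √(L² − h²) = -14.847783 + √(50625.0 − 2114.0854) = -14.847783 + 220.251934 = 205.404151

205.4042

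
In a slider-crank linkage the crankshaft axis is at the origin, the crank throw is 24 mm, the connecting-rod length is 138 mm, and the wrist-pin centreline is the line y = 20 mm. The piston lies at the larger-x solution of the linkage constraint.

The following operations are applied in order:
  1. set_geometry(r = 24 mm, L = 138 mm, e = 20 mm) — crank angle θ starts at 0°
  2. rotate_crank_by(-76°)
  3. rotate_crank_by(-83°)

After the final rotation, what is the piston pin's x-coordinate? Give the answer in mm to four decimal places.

112.5977

set_geometry: r = 24 mm, L = 138 mm, e = 20 mm; θ ← 0°
rotate_crank_by(-76°): θ ← 0° -76° = -76°
rotate_crank_by(-83°): θ ← -76° -83° = -159°
crank pin P = (r cos θ, r sin θ) = (-22.405930, -8.600831)
h = r sin θ − e = -8.600831 − 20 = -28.600831
x = r cos θ + √(L² − h²) = -22.405930 + √(19044.0 − 818.0075) = -22.405930 + 135.003676 = 112.597746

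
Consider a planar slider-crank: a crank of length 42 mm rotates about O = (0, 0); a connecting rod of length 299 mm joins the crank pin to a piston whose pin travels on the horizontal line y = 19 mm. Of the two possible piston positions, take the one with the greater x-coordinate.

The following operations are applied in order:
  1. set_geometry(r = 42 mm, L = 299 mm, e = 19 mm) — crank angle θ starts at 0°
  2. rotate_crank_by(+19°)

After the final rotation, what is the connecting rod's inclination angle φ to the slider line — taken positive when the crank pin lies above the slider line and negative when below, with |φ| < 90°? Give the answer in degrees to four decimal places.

-1.0207

set_geometry: r = 42 mm, L = 299 mm, e = 19 mm; θ ← 0°
rotate_crank_by(+19°): θ ← 0° +19° = 19°
crank pin P = (r cos θ, r sin θ) = (39.711780, 13.673862)
h = r sin θ − e = 13.673862 − 19 = -5.326138
sin φ = h / L = -5.326138 / 299 = -0.01781317
φ = arcsin(-0.01781317) = -1.020673°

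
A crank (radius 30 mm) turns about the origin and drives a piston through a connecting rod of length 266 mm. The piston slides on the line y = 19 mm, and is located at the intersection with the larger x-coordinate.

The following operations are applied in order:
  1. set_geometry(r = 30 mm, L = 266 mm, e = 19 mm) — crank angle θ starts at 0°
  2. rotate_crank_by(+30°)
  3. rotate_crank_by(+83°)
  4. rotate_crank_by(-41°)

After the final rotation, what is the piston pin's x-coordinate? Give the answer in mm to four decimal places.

set_geometry: r = 30 mm, L = 266 mm, e = 19 mm; θ ← 0°
rotate_crank_by(+30°): θ ← 0° +30° = 30°
rotate_crank_by(+83°): θ ← 30° +83° = 113°
rotate_crank_by(-41°): θ ← 113° -41° = 72°
crank pin P = (r cos θ, r sin θ) = (9.270510, 28.531695)
h = r sin θ − e = 28.531695 − 19 = 9.531695
x = r cos θ + √(L² − h²) = 9.270510 + √(70756.0 − 90.8532) = 9.270510 + 265.829168 = 275.099678

275.0997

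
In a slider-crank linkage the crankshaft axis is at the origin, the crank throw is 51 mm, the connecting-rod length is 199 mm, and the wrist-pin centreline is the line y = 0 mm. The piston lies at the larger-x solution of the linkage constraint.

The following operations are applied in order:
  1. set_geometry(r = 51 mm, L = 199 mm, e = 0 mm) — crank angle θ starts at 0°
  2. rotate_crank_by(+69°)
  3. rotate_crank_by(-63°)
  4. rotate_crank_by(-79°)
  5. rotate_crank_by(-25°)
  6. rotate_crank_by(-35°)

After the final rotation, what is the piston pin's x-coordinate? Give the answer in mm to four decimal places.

160.6913

set_geometry: r = 51 mm, L = 199 mm, e = 0 mm; θ ← 0°
rotate_crank_by(+69°): θ ← 0° +69° = 69°
rotate_crank_by(-63°): θ ← 69° -63° = 6°
rotate_crank_by(-79°): θ ← 6° -79° = -73°
rotate_crank_by(-25°): θ ← -73° -25° = -98°
rotate_crank_by(-35°): θ ← -98° -35° = -133°
crank pin P = (r cos θ, r sin θ) = (-34.781916, -37.299039)
h = r sin θ − e = -37.299039 − 0 = -37.299039
x = r cos θ + √(L² − h²) = -34.781916 + √(39601.0 − 1391.2183) = -34.781916 + 195.473225 = 160.691309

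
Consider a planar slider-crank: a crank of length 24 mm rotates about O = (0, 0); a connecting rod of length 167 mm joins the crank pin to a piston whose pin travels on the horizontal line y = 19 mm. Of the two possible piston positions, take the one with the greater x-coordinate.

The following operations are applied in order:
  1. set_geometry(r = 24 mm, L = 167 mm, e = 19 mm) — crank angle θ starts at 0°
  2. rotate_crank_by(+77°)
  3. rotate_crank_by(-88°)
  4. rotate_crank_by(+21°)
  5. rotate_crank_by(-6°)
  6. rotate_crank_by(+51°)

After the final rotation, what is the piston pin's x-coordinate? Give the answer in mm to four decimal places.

180.7645

set_geometry: r = 24 mm, L = 167 mm, e = 19 mm; θ ← 0°
rotate_crank_by(+77°): θ ← 0° +77° = 77°
rotate_crank_by(-88°): θ ← 77° -88° = -11°
rotate_crank_by(+21°): θ ← -11° +21° = 10°
rotate_crank_by(-6°): θ ← 10° -6° = 4°
rotate_crank_by(+51°): θ ← 4° +51° = 55°
crank pin P = (r cos θ, r sin θ) = (13.765834, 19.659649)
h = r sin θ − e = 19.659649 − 19 = 0.659649
x = r cos θ + √(L² − h²) = 13.765834 + √(27889.0 − 0.4351) = 13.765834 + 166.998697 = 180.764532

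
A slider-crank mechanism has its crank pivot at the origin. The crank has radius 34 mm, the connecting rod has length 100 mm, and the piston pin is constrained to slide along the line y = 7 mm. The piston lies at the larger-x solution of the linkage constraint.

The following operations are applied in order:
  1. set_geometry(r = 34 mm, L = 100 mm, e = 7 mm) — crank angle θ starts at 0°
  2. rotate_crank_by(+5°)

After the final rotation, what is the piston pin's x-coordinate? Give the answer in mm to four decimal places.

133.7891

set_geometry: r = 34 mm, L = 100 mm, e = 7 mm; θ ← 0°
rotate_crank_by(+5°): θ ← 0° +5° = 5°
crank pin P = (r cos θ, r sin θ) = (33.870620, 2.963295)
h = r sin θ − e = 2.963295 − 7 = -4.036705
x = r cos θ + √(L² − h²) = 33.870620 + √(10000.0 − 16.2950) = 33.870620 + 99.918492 = 133.789112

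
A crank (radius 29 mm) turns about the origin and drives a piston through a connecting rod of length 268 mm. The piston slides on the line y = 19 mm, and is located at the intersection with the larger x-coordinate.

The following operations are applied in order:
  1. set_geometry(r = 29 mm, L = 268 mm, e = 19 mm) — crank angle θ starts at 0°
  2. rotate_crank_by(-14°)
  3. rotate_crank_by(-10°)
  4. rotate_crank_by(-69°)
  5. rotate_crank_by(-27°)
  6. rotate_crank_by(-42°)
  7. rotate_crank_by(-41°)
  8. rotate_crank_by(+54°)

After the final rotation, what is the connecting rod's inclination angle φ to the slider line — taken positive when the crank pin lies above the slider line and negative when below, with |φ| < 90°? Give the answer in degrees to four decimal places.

set_geometry: r = 29 mm, L = 268 mm, e = 19 mm; θ ← 0°
rotate_crank_by(-14°): θ ← 0° -14° = -14°
rotate_crank_by(-10°): θ ← -14° -10° = -24°
rotate_crank_by(-69°): θ ← -24° -69° = -93°
rotate_crank_by(-27°): θ ← -93° -27° = -120°
rotate_crank_by(-42°): θ ← -120° -42° = -162°
rotate_crank_by(-41°): θ ← -162° -41° = -203°
rotate_crank_by(+54°): θ ← -203° +54° = -149°
crank pin P = (r cos θ, r sin θ) = (-24.857852, -14.936104)
h = r sin θ − e = -14.936104 − 19 = -33.936104
sin φ = h / L = -33.936104 / 268 = -0.12662725
φ = arcsin(-0.12662725) = -7.274737°

-7.2747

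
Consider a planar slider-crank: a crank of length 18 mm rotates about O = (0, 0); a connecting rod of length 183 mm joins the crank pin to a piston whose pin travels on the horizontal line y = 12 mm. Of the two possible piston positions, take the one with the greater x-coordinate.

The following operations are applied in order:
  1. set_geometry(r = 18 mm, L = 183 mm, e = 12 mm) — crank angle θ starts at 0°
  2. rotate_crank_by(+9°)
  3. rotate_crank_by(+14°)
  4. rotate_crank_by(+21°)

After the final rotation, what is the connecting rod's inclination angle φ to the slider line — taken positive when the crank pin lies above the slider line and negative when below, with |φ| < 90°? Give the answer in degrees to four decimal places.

set_geometry: r = 18 mm, L = 183 mm, e = 12 mm; θ ← 0°
rotate_crank_by(+9°): θ ← 0° +9° = 9°
rotate_crank_by(+14°): θ ← 9° +14° = 23°
rotate_crank_by(+21°): θ ← 23° +21° = 44°
crank pin P = (r cos θ, r sin θ) = (12.948116, 12.503851)
h = r sin θ − e = 12.503851 − 12 = 0.503851
sin φ = h / L = 0.503851 / 183 = 0.00275328
φ = arcsin(0.00275328) = 0.157752°

0.1578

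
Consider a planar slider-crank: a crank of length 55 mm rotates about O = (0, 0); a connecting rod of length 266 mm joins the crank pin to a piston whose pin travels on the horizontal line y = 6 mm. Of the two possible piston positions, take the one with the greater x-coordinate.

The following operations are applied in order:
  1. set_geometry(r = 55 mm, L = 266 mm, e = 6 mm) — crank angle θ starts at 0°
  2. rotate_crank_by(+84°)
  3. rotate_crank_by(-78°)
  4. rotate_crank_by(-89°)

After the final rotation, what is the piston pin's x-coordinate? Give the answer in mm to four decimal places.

265.7102

set_geometry: r = 55 mm, L = 266 mm, e = 6 mm; θ ← 0°
rotate_crank_by(+84°): θ ← 0° +84° = 84°
rotate_crank_by(-78°): θ ← 84° -78° = 6°
rotate_crank_by(-89°): θ ← 6° -89° = -83°
crank pin P = (r cos θ, r sin θ) = (6.702814, -54.590038)
h = r sin θ − e = -54.590038 − 6 = -60.590038
x = r cos θ + √(L² − h²) = 6.702814 + √(70756.0 − 3671.1527) = 6.702814 + 259.007427 = 265.710241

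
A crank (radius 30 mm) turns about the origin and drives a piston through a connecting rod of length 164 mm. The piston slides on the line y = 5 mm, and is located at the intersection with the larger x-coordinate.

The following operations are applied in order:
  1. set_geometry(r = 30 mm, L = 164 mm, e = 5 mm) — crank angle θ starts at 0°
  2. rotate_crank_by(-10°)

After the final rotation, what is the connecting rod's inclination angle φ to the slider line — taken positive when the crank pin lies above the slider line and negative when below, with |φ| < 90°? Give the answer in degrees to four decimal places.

set_geometry: r = 30 mm, L = 164 mm, e = 5 mm; θ ← 0°
rotate_crank_by(-10°): θ ← 0° -10° = -10°
crank pin P = (r cos θ, r sin θ) = (29.544233, -5.209445)
h = r sin θ − e = -5.209445 − 5 = -10.209445
sin φ = h / L = -10.209445 / 164 = -0.06225272
φ = arcsin(-0.06225272) = -3.569126°

-3.5691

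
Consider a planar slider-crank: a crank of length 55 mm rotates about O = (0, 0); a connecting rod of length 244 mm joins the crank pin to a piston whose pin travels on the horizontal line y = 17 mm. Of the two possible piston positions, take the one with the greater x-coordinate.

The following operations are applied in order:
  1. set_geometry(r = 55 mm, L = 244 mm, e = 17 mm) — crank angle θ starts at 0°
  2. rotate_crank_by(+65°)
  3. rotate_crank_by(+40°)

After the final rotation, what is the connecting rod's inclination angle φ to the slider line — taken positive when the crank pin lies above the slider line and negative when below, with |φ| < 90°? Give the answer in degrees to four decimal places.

set_geometry: r = 55 mm, L = 244 mm, e = 17 mm; θ ← 0°
rotate_crank_by(+65°): θ ← 0° +65° = 65°
rotate_crank_by(+40°): θ ← 65° +40° = 105°
crank pin P = (r cos θ, r sin θ) = (-14.235047, 53.125920)
h = r sin θ − e = 53.125920 − 17 = 36.125920
sin φ = h / L = 36.125920 / 244 = 0.14805705
φ = arcsin(0.14805705) = 8.514347°

8.5143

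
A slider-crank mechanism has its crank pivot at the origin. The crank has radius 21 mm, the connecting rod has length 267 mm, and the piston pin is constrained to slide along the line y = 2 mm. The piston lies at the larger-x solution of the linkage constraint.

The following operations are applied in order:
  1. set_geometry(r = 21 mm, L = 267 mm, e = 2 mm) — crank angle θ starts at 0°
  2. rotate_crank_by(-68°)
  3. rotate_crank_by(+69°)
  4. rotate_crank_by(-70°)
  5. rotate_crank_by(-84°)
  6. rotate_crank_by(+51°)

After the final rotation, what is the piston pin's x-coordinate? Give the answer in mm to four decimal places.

261.6807

set_geometry: r = 21 mm, L = 267 mm, e = 2 mm; θ ← 0°
rotate_crank_by(-68°): θ ← 0° -68° = -68°
rotate_crank_by(+69°): θ ← -68° +69° = 1°
rotate_crank_by(-70°): θ ← 1° -70° = -69°
rotate_crank_by(-84°): θ ← -69° -84° = -153°
rotate_crank_by(+51°): θ ← -153° +51° = -102°
crank pin P = (r cos θ, r sin θ) = (-4.366146, -20.541100)
h = r sin θ − e = -20.541100 − 2 = -22.541100
x = r cos θ + √(L² − h²) = -4.366146 + √(71289.0 − 508.1012) = -4.366146 + 266.046798 = 261.680653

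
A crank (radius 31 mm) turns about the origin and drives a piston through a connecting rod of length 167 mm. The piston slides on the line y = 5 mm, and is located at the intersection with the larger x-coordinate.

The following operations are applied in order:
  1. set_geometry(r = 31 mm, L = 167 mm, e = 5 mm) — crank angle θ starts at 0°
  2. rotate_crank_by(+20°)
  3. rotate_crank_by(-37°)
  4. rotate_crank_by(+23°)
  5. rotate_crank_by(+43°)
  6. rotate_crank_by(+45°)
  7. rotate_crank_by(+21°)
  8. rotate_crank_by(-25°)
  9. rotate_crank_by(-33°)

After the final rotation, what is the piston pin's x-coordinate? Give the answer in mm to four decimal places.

182.5583

set_geometry: r = 31 mm, L = 167 mm, e = 5 mm; θ ← 0°
rotate_crank_by(+20°): θ ← 0° +20° = 20°
rotate_crank_by(-37°): θ ← 20° -37° = -17°
rotate_crank_by(+23°): θ ← -17° +23° = 6°
rotate_crank_by(+43°): θ ← 6° +43° = 49°
rotate_crank_by(+45°): θ ← 49° +45° = 94°
rotate_crank_by(+21°): θ ← 94° +21° = 115°
rotate_crank_by(-25°): θ ← 115° -25° = 90°
rotate_crank_by(-33°): θ ← 90° -33° = 57°
crank pin P = (r cos θ, r sin θ) = (16.883810, 25.998788)
h = r sin θ − e = 25.998788 − 5 = 20.998788
x = r cos θ + √(L² − h²) = 16.883810 + √(27889.0 − 440.9491) = 16.883810 + 165.674533 = 182.558343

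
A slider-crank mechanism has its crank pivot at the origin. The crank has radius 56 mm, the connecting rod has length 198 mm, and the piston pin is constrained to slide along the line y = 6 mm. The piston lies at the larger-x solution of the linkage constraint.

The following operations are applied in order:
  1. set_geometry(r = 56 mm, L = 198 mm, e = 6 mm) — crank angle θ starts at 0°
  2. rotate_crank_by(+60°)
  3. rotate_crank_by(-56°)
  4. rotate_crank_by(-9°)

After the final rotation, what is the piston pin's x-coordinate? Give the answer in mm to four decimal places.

253.4877

set_geometry: r = 56 mm, L = 198 mm, e = 6 mm; θ ← 0°
rotate_crank_by(+60°): θ ← 0° +60° = 60°
rotate_crank_by(-56°): θ ← 60° -56° = 4°
rotate_crank_by(-9°): θ ← 4° -9° = -5°
crank pin P = (r cos θ, r sin θ) = (55.786903, -4.880722)
h = r sin θ − e = -4.880722 − 6 = -10.880722
x = r cos θ + √(L² − h²) = 55.786903 + √(39204.0 − 118.3901) = 55.786903 + 197.700809 = 253.487712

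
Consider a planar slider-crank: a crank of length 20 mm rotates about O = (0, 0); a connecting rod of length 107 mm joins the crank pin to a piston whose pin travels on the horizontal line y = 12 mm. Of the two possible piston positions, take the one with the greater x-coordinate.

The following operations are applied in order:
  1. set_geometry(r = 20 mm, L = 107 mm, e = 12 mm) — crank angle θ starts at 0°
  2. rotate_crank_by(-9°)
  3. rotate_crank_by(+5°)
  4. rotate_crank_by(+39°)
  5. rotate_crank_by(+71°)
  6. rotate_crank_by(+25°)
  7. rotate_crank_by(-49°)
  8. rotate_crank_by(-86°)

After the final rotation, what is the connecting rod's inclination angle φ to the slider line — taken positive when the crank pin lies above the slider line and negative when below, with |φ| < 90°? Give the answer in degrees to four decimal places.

-7.1916

set_geometry: r = 20 mm, L = 107 mm, e = 12 mm; θ ← 0°
rotate_crank_by(-9°): θ ← 0° -9° = -9°
rotate_crank_by(+5°): θ ← -9° +5° = -4°
rotate_crank_by(+39°): θ ← -4° +39° = 35°
rotate_crank_by(+71°): θ ← 35° +71° = 106°
rotate_crank_by(+25°): θ ← 106° +25° = 131°
rotate_crank_by(-49°): θ ← 131° -49° = 82°
rotate_crank_by(-86°): θ ← 82° -86° = -4°
crank pin P = (r cos θ, r sin θ) = (19.951281, -1.395129)
h = r sin θ − e = -1.395129 − 12 = -13.395129
sin φ = h / L = -13.395129 / 107 = -0.12518813
φ = arcsin(-0.12518813) = -7.191620°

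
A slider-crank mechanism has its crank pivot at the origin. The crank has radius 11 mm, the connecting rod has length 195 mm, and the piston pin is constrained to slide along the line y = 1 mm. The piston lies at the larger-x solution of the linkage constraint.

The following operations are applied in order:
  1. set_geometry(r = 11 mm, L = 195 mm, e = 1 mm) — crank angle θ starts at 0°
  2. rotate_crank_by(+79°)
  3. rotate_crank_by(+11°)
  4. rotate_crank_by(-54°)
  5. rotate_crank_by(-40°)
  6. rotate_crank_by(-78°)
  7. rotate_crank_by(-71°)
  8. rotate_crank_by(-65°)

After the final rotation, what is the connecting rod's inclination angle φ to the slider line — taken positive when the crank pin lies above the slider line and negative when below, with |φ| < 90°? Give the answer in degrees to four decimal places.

set_geometry: r = 11 mm, L = 195 mm, e = 1 mm; θ ← 0°
rotate_crank_by(+79°): θ ← 0° +79° = 79°
rotate_crank_by(+11°): θ ← 79° +11° = 90°
rotate_crank_by(-54°): θ ← 90° -54° = 36°
rotate_crank_by(-40°): θ ← 36° -40° = -4°
rotate_crank_by(-78°): θ ← -4° -78° = -82°
rotate_crank_by(-71°): θ ← -82° -71° = -153°
rotate_crank_by(-65°): θ ← -153° -65° = -218°
crank pin P = (r cos θ, r sin θ) = (-8.668118, 6.772276)
h = r sin θ − e = 6.772276 − 1 = 5.772276
sin φ = h / L = 5.772276 / 195 = 0.02960142
φ = arcsin(0.02960142) = 1.696284°

1.6963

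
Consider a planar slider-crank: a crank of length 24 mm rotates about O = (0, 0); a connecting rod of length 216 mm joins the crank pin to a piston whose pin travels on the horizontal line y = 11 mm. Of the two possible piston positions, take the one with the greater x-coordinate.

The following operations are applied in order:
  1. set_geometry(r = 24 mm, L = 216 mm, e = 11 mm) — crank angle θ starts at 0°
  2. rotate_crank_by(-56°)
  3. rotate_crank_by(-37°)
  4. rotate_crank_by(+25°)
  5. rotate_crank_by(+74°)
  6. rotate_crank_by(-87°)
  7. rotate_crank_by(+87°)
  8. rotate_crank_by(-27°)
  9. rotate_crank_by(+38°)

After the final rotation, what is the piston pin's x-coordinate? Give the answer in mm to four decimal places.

set_geometry: r = 24 mm, L = 216 mm, e = 11 mm; θ ← 0°
rotate_crank_by(-56°): θ ← 0° -56° = -56°
rotate_crank_by(-37°): θ ← -56° -37° = -93°
rotate_crank_by(+25°): θ ← -93° +25° = -68°
rotate_crank_by(+74°): θ ← -68° +74° = 6°
rotate_crank_by(-87°): θ ← 6° -87° = -81°
rotate_crank_by(+87°): θ ← -81° +87° = 6°
rotate_crank_by(-27°): θ ← 6° -27° = -21°
rotate_crank_by(+38°): θ ← -21° +38° = 17°
crank pin P = (r cos θ, r sin θ) = (22.951314, 7.016921)
h = r sin θ − e = 7.016921 − 11 = -3.983079
x = r cos θ + √(L² − h²) = 22.951314 + √(46656.0 − 15.8649) = 22.951314 + 215.963273 = 238.914587

238.9146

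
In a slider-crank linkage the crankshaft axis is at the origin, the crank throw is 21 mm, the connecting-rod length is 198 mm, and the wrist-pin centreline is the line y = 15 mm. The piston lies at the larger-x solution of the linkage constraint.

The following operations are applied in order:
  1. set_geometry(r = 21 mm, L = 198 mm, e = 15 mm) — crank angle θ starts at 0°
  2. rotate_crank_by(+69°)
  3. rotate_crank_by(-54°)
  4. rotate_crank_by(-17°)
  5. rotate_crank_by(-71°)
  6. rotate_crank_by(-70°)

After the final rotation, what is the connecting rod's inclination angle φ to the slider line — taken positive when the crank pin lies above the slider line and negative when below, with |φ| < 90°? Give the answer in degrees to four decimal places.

set_geometry: r = 21 mm, L = 198 mm, e = 15 mm; θ ← 0°
rotate_crank_by(+69°): θ ← 0° +69° = 69°
rotate_crank_by(-54°): θ ← 69° -54° = 15°
rotate_crank_by(-17°): θ ← 15° -17° = -2°
rotate_crank_by(-71°): θ ← -2° -71° = -73°
rotate_crank_by(-70°): θ ← -73° -70° = -143°
crank pin P = (r cos θ, r sin θ) = (-16.771346, -12.638115)
h = r sin θ − e = -12.638115 − 15 = -27.638115
sin φ = h / L = -27.638115 / 198 = -0.13958644
φ = arcsin(-0.13958644) = -8.023916°

-8.0239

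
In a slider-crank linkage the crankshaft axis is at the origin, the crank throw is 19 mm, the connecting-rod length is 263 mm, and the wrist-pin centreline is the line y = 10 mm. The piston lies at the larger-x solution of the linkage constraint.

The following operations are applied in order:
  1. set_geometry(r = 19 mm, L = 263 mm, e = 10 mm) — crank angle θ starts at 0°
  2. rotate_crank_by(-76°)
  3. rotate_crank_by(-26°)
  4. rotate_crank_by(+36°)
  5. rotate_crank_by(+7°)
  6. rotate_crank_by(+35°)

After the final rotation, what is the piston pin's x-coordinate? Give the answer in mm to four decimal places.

279.7592

set_geometry: r = 19 mm, L = 263 mm, e = 10 mm; θ ← 0°
rotate_crank_by(-76°): θ ← 0° -76° = -76°
rotate_crank_by(-26°): θ ← -76° -26° = -102°
rotate_crank_by(+36°): θ ← -102° +36° = -66°
rotate_crank_by(+7°): θ ← -66° +7° = -59°
rotate_crank_by(+35°): θ ← -59° +35° = -24°
crank pin P = (r cos θ, r sin θ) = (17.357364, -7.727996)
h = r sin θ − e = -7.727996 − 10 = -17.727996
x = r cos θ + √(L² − h²) = 17.357364 + √(69169.0 − 314.2818) = 17.357364 + 262.401826 = 279.759189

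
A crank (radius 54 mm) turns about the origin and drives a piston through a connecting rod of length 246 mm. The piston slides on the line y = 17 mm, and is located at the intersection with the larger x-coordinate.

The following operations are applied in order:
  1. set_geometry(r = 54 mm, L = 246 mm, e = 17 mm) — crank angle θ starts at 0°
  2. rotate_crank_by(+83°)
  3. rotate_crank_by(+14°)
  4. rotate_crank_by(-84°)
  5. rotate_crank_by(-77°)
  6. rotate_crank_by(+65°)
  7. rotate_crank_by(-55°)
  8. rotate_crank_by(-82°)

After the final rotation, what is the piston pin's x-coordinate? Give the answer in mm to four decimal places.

201.0400

set_geometry: r = 54 mm, L = 246 mm, e = 17 mm; θ ← 0°
rotate_crank_by(+83°): θ ← 0° +83° = 83°
rotate_crank_by(+14°): θ ← 83° +14° = 97°
rotate_crank_by(-84°): θ ← 97° -84° = 13°
rotate_crank_by(-77°): θ ← 13° -77° = -64°
rotate_crank_by(+65°): θ ← -64° +65° = 1°
rotate_crank_by(-55°): θ ← 1° -55° = -54°
rotate_crank_by(-82°): θ ← -54° -82° = -136°
crank pin P = (r cos θ, r sin θ) = (-38.844349, -37.511552)
h = r sin θ − e = -37.511552 − 17 = -54.511552
x = r cos θ + √(L² − h²) = -38.844349 + √(60516.0 − 2971.5093) = -38.844349 + 239.884328 = 201.039979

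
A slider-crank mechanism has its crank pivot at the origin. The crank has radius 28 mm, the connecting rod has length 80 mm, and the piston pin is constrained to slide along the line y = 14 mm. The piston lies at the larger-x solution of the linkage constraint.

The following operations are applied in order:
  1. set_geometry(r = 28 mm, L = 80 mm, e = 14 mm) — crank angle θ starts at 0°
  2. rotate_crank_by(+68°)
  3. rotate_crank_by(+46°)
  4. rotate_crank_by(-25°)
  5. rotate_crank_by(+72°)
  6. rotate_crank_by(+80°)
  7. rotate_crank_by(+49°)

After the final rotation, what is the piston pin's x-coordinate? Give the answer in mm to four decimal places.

78.6779

set_geometry: r = 28 mm, L = 80 mm, e = 14 mm; θ ← 0°
rotate_crank_by(+68°): θ ← 0° +68° = 68°
rotate_crank_by(+46°): θ ← 68° +46° = 114°
rotate_crank_by(-25°): θ ← 114° -25° = 89°
rotate_crank_by(+72°): θ ← 89° +72° = 161°
rotate_crank_by(+80°): θ ← 161° +80° = 241°
rotate_crank_by(+49°): θ ← 241° +49° = 290°
crank pin P = (r cos θ, r sin θ) = (9.576564, -26.311393)
h = r sin θ − e = -26.311393 − 14 = -40.311393
x = r cos θ + √(L² − h²) = 9.576564 + √(6400.0 − 1625.0084) = 9.576564 + 69.101314 = 78.677878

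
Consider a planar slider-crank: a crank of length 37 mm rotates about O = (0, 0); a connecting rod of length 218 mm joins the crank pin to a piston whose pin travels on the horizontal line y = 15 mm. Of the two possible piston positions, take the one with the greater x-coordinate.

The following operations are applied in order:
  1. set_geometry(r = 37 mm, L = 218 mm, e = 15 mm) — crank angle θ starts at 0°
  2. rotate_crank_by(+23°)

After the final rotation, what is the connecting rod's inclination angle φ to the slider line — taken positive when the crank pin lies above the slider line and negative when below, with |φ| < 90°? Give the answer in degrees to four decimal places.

-0.1427

set_geometry: r = 37 mm, L = 218 mm, e = 15 mm; θ ← 0°
rotate_crank_by(+23°): θ ← 0° +23° = 23°
crank pin P = (r cos θ, r sin θ) = (34.058680, 14.457052)
h = r sin θ − e = 14.457052 − 15 = -0.542948
sin φ = h / L = -0.542948 / 218 = -0.00249059
φ = arcsin(-0.00249059) = -0.142700°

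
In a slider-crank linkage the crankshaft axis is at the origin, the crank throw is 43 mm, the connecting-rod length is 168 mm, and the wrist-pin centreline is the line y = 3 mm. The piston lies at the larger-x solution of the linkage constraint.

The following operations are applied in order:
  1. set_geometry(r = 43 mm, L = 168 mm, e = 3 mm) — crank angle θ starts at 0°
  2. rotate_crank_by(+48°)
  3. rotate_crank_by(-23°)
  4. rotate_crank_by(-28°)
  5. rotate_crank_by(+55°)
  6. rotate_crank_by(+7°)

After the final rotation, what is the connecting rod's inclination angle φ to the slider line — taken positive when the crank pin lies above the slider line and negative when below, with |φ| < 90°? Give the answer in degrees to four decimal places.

set_geometry: r = 43 mm, L = 168 mm, e = 3 mm; θ ← 0°
rotate_crank_by(+48°): θ ← 0° +48° = 48°
rotate_crank_by(-23°): θ ← 48° -23° = 25°
rotate_crank_by(-28°): θ ← 25° -28° = -3°
rotate_crank_by(+55°): θ ← -3° +55° = 52°
rotate_crank_by(+7°): θ ← 52° +7° = 59°
crank pin P = (r cos θ, r sin θ) = (22.146637, 36.858194)
h = r sin θ − e = 36.858194 − 3 = 33.858194
sin φ = h / L = 33.858194 / 168 = 0.20153687
φ = arcsin(0.20153687) = 11.626845°

11.6268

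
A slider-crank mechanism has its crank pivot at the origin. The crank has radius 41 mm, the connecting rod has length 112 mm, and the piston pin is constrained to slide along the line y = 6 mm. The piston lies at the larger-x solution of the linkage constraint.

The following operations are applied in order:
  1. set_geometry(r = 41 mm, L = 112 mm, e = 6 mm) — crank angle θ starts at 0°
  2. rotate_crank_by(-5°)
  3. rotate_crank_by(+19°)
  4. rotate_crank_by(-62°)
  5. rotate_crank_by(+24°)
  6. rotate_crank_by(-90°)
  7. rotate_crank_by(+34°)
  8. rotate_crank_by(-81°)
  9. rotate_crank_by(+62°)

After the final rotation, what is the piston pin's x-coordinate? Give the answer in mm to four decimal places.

95.4792

set_geometry: r = 41 mm, L = 112 mm, e = 6 mm; θ ← 0°
rotate_crank_by(-5°): θ ← 0° -5° = -5°
rotate_crank_by(+19°): θ ← -5° +19° = 14°
rotate_crank_by(-62°): θ ← 14° -62° = -48°
rotate_crank_by(+24°): θ ← -48° +24° = -24°
rotate_crank_by(-90°): θ ← -24° -90° = -114°
rotate_crank_by(+34°): θ ← -114° +34° = -80°
rotate_crank_by(-81°): θ ← -80° -81° = -161°
rotate_crank_by(+62°): θ ← -161° +62° = -99°
crank pin P = (r cos θ, r sin θ) = (-6.413813, -40.495222)
h = r sin θ − e = -40.495222 − 6 = -46.495222
x = r cos θ + √(L² − h²) = -6.413813 + √(12544.0 − 2161.8057) = -6.413813 + 101.893053 = 95.479240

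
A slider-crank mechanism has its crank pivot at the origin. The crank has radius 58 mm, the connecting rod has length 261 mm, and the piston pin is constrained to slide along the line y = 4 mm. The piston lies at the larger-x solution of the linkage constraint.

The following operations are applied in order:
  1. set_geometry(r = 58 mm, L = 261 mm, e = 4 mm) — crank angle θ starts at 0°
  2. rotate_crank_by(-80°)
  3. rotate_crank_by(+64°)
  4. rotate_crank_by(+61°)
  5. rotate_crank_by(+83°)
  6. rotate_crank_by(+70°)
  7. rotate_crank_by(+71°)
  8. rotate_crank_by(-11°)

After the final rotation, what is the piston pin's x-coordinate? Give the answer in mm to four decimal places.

241.7768

set_geometry: r = 58 mm, L = 261 mm, e = 4 mm; θ ← 0°
rotate_crank_by(-80°): θ ← 0° -80° = -80°
rotate_crank_by(+64°): θ ← -80° +64° = -16°
rotate_crank_by(+61°): θ ← -16° +61° = 45°
rotate_crank_by(+83°): θ ← 45° +83° = 128°
rotate_crank_by(+70°): θ ← 128° +70° = 198°
rotate_crank_by(+71°): θ ← 198° +71° = 269°
rotate_crank_by(-11°): θ ← 269° -11° = 258°
crank pin P = (r cos θ, r sin θ) = (-12.058878, -56.732561)
h = r sin θ − e = -56.732561 − 4 = -60.732561
x = r cos θ + √(L² − h²) = -12.058878 + √(68121.0 − 3688.4439) = -12.058878 + 253.835687 = 241.776809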